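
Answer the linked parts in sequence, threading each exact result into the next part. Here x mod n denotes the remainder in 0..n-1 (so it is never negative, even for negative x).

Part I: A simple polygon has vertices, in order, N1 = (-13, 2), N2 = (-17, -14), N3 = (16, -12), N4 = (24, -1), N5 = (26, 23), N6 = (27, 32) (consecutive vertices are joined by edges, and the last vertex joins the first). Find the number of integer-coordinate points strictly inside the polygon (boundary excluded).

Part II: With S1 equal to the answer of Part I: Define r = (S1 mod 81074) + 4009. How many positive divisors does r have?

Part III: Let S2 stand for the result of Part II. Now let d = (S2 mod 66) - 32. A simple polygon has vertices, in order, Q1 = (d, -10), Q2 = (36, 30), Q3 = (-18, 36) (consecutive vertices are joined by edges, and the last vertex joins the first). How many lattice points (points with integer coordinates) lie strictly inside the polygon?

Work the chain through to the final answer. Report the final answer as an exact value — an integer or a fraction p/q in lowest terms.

Part I: cross terms: (-13*-14 - -17*2)=216, (-17*-12 - 16*-14)=428, (16*-1 - 24*-12)=272, (24*23 - 26*-1)=578, (26*32 - 27*23)=211, (27*2 - -13*32)=470; twice the area = |2175| = 2175; area = 2175/2; boundary points = 4 + 1 + 1 + 2 + 1 + 10 = 19; strictly interior points = area - boundary/2 + 1 = 1079; answer 1079
Part II: S1 = 1079; r = 5088; 5088 = 2^5 * 3 * 53; number of divisors = (5+1) * (1+1) * (1+1) = 24; answer 24
Part III: S2 = 24; d = -8; cross terms: (-8*30 - 36*-10)=120, (36*36 - -18*30)=1836, (-18*-10 - -8*36)=468; twice the area = |2424| = 2424; area = 1212; boundary points = 4 + 6 + 2 = 12; strictly interior points = area - boundary/2 + 1 = 1207; answer 1207

1207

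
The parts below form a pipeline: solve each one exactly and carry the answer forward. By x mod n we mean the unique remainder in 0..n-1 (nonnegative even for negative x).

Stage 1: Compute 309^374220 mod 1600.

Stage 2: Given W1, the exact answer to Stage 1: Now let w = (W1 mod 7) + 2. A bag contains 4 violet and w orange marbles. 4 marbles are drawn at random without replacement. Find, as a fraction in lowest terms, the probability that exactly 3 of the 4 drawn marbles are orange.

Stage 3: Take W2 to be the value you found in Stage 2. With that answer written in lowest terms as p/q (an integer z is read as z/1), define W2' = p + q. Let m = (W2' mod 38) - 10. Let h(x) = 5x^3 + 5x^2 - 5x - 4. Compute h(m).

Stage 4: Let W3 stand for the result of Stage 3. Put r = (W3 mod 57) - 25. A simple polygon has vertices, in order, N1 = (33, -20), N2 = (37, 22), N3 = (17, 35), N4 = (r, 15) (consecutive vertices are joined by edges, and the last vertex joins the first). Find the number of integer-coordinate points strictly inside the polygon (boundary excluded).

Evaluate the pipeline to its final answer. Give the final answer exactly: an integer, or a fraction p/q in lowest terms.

823

Stage 1: squarings mod 1600: 309^1=309, 309^2=1081, 309^4=561, 309^8=1121, 309^16=641, 309^32=1281, 309^64=961, 309^128=321, 309^256=641, 309^512=1281, 309^1024=961, 309^2048=321, 309^4096=641, 309^8192=1281, 309^16384=961, 309^32768=321, 309^65536=641, 309^131072=1281, 309^262144=961; 309^374220 = 309^4 * 309^8 * 309^64 * 309^128 * 309^256 * 309^1024 * 309^4096 * 309^8192 * 309^32768 * 309^65536 * 309^262144 = 401 (mod 1600); answer 401
Stage 2: W1 = 401; w = 4; total draws C(8,4) = 70; favorable C(4,3)*C(4,1) = 16; P = 8/35; answer 8/35
Stage 3: W2 = 8/35; threaded value p + q = 43; m = -5; 5*(-5)^3 + 5*(-5)^2 - 5*(-5)^1 - 4 = (-625) + (125) + (25) + (-4) = -479; answer -479
Stage 4: W3 = -479; r = 9; cross terms: (33*22 - 37*-20)=1466, (37*35 - 17*22)=921, (17*15 - 9*35)=-60, (9*-20 - 33*15)=-675; twice the area = |1652| = 1652; area = 826; boundary points = 2 + 1 + 4 + 1 = 8; strictly interior points = area - boundary/2 + 1 = 823; answer 823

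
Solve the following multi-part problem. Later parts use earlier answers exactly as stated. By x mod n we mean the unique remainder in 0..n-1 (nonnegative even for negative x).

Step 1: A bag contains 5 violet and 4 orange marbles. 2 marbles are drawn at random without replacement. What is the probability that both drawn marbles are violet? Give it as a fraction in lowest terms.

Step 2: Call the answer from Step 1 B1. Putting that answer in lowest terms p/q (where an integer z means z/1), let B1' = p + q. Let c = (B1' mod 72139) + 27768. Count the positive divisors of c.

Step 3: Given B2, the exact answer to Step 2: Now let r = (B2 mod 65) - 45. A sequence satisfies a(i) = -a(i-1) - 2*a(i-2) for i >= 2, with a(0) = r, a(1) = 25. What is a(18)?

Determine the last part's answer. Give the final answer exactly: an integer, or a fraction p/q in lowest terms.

Step 1: total draws C(9,2) = 36; favorable C(5,2) = 10; P = 5/18; answer 5/18
Step 2: B1 = 5/18; threaded value p + q = 23; c = 27791; 27791 is prime, so its only divisors are 1 and 27791; count = 2; answer 2
Step 3: B2 = 2; r = -43; a(2) = -1*(25) - 2*(-43) = 61; iterating: a(2)=61, a(3)=-111, a(4)=-11, a(5)=233, a(6)=-211, a(7)=-255, a(8)=677, a(9)=-167, a(10)=-1187, a(11)=1521, a(12)=853, a(13)=-3895, a(14)=2189, a(15)=5601, a(16)=-9979, a(17)=-1223, a(18)=21181; answer 21181

21181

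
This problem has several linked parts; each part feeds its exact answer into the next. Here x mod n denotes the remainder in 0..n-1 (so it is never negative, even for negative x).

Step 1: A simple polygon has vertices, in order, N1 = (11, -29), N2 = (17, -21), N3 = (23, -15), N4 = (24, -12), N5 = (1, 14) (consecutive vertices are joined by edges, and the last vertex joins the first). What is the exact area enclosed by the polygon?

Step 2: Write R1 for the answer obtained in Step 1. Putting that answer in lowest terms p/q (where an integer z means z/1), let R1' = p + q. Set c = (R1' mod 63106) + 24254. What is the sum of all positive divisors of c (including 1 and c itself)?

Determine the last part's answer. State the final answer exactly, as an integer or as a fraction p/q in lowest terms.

30000

Step 1: cross terms: (11*-21 - 17*-29)=262, (17*-15 - 23*-21)=228, (23*-12 - 24*-15)=84, (24*14 - 1*-12)=348, (1*-29 - 11*14)=-183; twice the area = |739| = 739; area = 739/2; answer 739/2
Step 2: R1 = 739/2; threaded value p + q = 741; c = 24995; 24995 = 5 * 4999; sigma = (1 + 5) * (1 + 4999) = 6 * 5000 = 30000; answer 30000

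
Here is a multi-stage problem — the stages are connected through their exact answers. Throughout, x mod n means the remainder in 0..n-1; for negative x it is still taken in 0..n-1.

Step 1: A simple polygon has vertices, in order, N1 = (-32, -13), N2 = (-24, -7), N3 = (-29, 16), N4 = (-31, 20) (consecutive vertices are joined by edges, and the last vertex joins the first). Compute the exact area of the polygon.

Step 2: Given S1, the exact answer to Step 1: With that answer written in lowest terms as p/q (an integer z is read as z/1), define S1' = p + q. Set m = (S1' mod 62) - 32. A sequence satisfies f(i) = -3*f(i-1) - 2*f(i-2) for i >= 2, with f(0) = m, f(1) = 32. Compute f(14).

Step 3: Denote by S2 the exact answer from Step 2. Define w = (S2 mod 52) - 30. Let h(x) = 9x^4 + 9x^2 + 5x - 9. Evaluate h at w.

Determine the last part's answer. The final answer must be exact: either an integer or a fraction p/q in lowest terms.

Step 1: cross terms: (-32*-7 - -24*-13)=-88, (-24*16 - -29*-7)=-587, (-29*20 - -31*16)=-84, (-31*-13 - -32*20)=1043; twice the area = |284| = 284; area = 142; answer 142
Step 2: S1 = 142; threaded value p + q = 143; m = -13; f(2) = -3*(32) - 2*(-13) = -70; iterating: f(2)=-70, f(3)=146, f(4)=-298, f(5)=602, f(6)=-1210, f(7)=2426, f(8)=-4858, f(9)=9722, f(10)=-19450, f(11)=38906, f(12)=-77818, f(13)=155642, f(14)=-311290; answer -311290
Step 3: S2 = -311290; w = 4; 9*(4)^4 + 9*(4)^2 + 5*(4)^1 - 9 = (2304) + (144) + (20) + (-9) = 2459; answer 2459

2459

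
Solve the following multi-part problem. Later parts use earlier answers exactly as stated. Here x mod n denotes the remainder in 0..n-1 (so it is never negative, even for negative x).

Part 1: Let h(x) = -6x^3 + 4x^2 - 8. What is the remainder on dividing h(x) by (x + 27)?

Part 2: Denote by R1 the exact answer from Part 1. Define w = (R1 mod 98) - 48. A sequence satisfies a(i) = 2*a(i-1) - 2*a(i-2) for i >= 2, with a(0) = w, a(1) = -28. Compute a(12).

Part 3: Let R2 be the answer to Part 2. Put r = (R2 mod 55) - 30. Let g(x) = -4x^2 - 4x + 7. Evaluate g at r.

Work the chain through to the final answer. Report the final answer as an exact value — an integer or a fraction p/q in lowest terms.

Part 1: remainder = value at the root: -6*(-27)^3 + 4*(-27)^2 - 8 = (118098) + (2916) + (-8) = 121006; answer 121006
Part 2: R1 = 121006; w = 26; a(2) = 2*(-28) - 2*(26) = -108; iterating: a(2)=-108, a(3)=-160, a(4)=-104, a(5)=112, a(6)=432, a(7)=640, a(8)=416, a(9)=-448, a(10)=-1728, a(11)=-2560, a(12)=-1664; answer -1664
Part 3: R2 = -1664; r = 11; -4*(11)^2 - 4*(11)^1 + 7 = (-484) + (-44) + (7) = -521; answer -521

-521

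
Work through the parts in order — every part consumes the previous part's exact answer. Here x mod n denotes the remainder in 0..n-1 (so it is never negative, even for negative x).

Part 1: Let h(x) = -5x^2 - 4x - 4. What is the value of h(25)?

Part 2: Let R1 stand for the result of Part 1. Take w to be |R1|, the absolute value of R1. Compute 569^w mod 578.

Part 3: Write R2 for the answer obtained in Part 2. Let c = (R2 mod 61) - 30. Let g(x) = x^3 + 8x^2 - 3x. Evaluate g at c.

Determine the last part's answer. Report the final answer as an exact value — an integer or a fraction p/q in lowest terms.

4270

Part 1: -5*(25)^2 - 4*(25)^1 - 4 = (-3125) + (-100) + (-4) = -3229; answer -3229
Part 2: R1 = -3229; w = 3229; squarings mod 578: 569^1=569, 569^2=81, 569^4=203, 569^8=171, 569^16=341, 569^32=103, 569^64=205, 569^128=409, 569^256=239, 569^512=477, 569^1024=375, 569^2048=171; 569^3229 = 569^1 * 569^4 * 569^8 * 569^16 * 569^128 * 569^1024 * 569^2048 = 349 (mod 578); answer 349
Part 3: R2 = 349; c = 14; 1*(14)^3 + 8*(14)^2 - 3*(14)^1 = (2744) + (1568) + (-42) = 4270; answer 4270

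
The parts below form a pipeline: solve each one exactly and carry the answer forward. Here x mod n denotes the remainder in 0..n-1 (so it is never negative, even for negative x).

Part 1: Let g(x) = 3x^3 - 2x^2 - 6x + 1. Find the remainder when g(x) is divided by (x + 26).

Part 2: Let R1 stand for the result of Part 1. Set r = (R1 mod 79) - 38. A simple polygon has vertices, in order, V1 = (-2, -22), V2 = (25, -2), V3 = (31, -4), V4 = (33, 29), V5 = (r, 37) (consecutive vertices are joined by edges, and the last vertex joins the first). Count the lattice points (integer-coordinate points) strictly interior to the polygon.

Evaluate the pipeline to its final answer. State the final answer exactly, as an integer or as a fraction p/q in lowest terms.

1521

Part 1: remainder = value at the root: 3*(-26)^3 - 2*(-26)^2 - 6*(-26)^1 + 1 = (-52728) + (-1352) + (156) + (1) = -53923; answer -53923
Part 2: R1 = -53923; r = -4; cross terms: (-2*-2 - 25*-22)=554, (25*-4 - 31*-2)=-38, (31*29 - 33*-4)=1031, (33*37 - -4*29)=1337, (-4*-22 - -2*37)=162; twice the area = |3046| = 3046; area = 1523; boundary points = 1 + 2 + 1 + 1 + 1 = 6; strictly interior points = area - boundary/2 + 1 = 1521; answer 1521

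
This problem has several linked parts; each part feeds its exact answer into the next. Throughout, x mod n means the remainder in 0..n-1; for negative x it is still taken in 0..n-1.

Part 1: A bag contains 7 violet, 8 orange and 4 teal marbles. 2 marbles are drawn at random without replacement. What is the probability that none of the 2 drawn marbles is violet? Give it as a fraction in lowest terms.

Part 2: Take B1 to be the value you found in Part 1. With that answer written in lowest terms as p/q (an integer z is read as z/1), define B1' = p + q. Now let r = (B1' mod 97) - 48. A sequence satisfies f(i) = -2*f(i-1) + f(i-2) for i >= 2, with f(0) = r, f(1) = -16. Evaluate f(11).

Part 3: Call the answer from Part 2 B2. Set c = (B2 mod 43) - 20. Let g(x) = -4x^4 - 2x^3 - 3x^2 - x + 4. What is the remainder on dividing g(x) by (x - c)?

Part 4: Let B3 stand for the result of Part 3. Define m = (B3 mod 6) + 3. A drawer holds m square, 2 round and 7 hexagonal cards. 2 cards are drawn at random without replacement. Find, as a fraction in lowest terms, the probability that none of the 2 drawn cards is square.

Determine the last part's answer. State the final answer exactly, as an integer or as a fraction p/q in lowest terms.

Part 1: total draws C(19,2) = 171; favorable C(12,2) = 66; P = 22/57; answer 22/57
Part 2: B1 = 22/57; threaded value p + q = 79; r = 31; f(2) = -2*(-16) + 1*(31) = 63; iterating: f(2)=63, f(3)=-142, f(4)=347, f(5)=-836, f(6)=2019, f(7)=-4874, f(8)=11767, f(9)=-28408, f(10)=68583, f(11)=-165574; answer -165574
Part 3: B2 = -165574; c = -1; remainder = value at the root: -4*(-1)^4 - 2*(-1)^3 - 3*(-1)^2 - 1*(-1)^1 + 4 = (-4) + (2) + (-3) + (1) + (4) = 0; answer 0
Part 4: B3 = 0; m = 3; total draws C(12,2) = 66; favorable C(9,2) = 36; P = 6/11; answer 6/11

6/11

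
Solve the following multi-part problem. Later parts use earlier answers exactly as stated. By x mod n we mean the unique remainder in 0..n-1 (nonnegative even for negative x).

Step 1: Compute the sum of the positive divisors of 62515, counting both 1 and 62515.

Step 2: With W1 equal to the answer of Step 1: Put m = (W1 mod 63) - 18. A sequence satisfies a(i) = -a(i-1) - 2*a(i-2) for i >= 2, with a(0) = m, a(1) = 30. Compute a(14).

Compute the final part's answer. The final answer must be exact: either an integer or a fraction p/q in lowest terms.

2802

Step 1: 62515 = 5 * 12503; sigma = (1 + 5) * (1 + 12503) = 6 * 12504 = 75024; answer 75024
Step 2: W1 = 75024; m = 36; a(2) = -1*(30) - 2*(36) = -102; iterating: a(2)=-102, a(3)=42, a(4)=162, a(5)=-246, a(6)=-78, a(7)=570, a(8)=-414, a(9)=-726, a(10)=1554, a(11)=-102, a(12)=-3006, a(13)=3210, a(14)=2802; answer 2802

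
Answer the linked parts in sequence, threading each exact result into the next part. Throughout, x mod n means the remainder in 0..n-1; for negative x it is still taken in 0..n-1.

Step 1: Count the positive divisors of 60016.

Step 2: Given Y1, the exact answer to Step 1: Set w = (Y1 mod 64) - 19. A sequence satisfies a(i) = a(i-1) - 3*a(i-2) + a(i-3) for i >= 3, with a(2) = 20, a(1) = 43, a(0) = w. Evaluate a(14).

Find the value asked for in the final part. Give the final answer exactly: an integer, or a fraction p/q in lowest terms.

15374

Step 1: 60016 = 2^4 * 11^2 * 31; number of divisors = (4+1) * (2+1) * (1+1) = 30; answer 30
Step 2: Y1 = 30; w = 11; a(3) = 1*(20) - 3*(43) + 1*(11) = -98; iterating: a(3)=-98, a(4)=-115, a(5)=199, a(6)=446, a(7)=-266, a(8)=-1405, a(9)=-161, a(10)=3788, a(11)=2866, a(12)=-8659, a(13)=-13469, a(14)=15374; answer 15374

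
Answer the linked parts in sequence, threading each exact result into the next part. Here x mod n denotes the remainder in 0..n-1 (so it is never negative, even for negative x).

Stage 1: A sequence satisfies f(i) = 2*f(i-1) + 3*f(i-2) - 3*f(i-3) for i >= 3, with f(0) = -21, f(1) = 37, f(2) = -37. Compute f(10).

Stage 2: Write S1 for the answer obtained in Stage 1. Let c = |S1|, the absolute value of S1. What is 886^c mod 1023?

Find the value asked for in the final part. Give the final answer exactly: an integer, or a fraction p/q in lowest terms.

Stage 1: f(3) = 2*(-37) + 3*(37) - 3*(-21) = 100; iterating: f(3)=100, f(4)=-22, f(5)=367, f(6)=368, f(7)=1903, f(8)=3809, f(9)=12223, f(10)=30164; answer 30164
Stage 2: S1 = 30164; c = 30164; squarings mod 1023: 886^1=886, 886^2=355, 886^4=196, 886^8=565, 886^16=49, 886^32=355, 886^64=196, 886^128=565, 886^256=49, 886^512=355, 886^1024=196, 886^2048=565, 886^4096=49, 886^8192=355, 886^16384=196; 886^30164 = 886^4 * 886^16 * 886^64 * 886^128 * 886^256 * 886^1024 * 886^4096 * 886^8192 * 886^16384 = 856 (mod 1023); answer 856

856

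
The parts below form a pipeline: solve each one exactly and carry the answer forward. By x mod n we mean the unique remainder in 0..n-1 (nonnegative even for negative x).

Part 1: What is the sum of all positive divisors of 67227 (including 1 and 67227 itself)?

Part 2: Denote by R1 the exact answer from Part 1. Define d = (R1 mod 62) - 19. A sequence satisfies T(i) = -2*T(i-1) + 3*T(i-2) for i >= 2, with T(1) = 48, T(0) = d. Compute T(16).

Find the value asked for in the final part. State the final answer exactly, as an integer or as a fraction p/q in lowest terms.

Part 1: 67227 = 3 * 22409; sigma = (1 + 3) * (1 + 22409) = 4 * 22410 = 89640; answer 89640
Part 2: R1 = 89640; d = 31; T(2) = -2*(48) + 3*(31) = -3; iterating: T(2)=-3, T(3)=150, T(4)=-309, T(5)=1068, T(6)=-3063, T(7)=9330, T(8)=-27849, T(9)=83688, T(10)=-250923, T(11)=752910, T(12)=-2258589, T(13)=6775908, T(14)=-20327583, T(15)=60982890, T(16)=-182948529; answer -182948529

-182948529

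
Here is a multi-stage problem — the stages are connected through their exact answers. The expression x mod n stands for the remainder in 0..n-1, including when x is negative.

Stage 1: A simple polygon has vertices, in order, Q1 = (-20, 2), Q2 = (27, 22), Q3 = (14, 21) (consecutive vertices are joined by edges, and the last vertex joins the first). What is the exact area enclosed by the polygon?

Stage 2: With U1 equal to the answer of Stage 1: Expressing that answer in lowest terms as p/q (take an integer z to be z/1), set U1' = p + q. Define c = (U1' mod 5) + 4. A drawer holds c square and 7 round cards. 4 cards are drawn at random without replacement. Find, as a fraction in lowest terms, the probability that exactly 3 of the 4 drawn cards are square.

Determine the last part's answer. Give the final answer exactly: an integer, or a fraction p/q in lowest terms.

14/165

Stage 1: cross terms: (-20*22 - 27*2)=-494, (27*21 - 14*22)=259, (14*2 - -20*21)=448; twice the area = |213| = 213; area = 213/2; answer 213/2
Stage 2: U1 = 213/2; threaded value p + q = 215; c = 4; total draws C(11,4) = 330; favorable C(4,3)*C(7,1) = 28; P = 14/165; answer 14/165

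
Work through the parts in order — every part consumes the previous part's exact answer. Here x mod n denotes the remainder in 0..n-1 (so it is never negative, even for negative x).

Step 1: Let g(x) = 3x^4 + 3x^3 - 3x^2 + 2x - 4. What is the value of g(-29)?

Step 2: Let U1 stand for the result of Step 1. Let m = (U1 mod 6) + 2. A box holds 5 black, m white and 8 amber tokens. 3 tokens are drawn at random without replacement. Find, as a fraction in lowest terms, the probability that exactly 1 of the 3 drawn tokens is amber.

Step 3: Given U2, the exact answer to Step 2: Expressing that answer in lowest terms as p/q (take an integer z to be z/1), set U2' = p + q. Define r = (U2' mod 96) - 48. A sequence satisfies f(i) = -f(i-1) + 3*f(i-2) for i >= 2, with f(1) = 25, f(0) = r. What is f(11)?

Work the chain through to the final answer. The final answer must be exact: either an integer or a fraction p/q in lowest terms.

Step 1: 3*(-29)^4 + 3*(-29)^3 - 3*(-29)^2 + 2*(-29)^1 - 4 = (2121843) + (-73167) + (-2523) + (-58) + (-4) = 2046091; answer 2046091
Step 2: U1 = 2046091; m = 3; total draws C(16,3) = 560; favorable C(8,1)*C(8,2) = 224; P = 2/5; answer 2/5
Step 3: U2 = 2/5; threaded value p + q = 7; r = -41; f(2) = -1*(25) + 3*(-41) = -148; iterating: f(2)=-148, f(3)=223, f(4)=-667, f(5)=1336, f(6)=-3337, f(7)=7345, f(8)=-17356, f(9)=39391, f(10)=-91459, f(11)=209632; answer 209632

209632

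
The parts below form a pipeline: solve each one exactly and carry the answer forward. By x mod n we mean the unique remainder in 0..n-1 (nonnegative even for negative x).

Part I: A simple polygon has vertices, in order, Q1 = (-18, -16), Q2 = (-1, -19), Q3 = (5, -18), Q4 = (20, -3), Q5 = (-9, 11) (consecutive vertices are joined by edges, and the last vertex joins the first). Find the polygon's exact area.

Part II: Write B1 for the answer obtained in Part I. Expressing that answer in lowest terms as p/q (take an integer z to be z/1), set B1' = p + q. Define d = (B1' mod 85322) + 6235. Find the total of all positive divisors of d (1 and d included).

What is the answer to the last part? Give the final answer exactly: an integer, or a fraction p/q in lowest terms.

13230

Part I: cross terms: (-18*-19 - -1*-16)=326, (-1*-18 - 5*-19)=113, (5*-3 - 20*-18)=345, (20*11 - -9*-3)=193, (-9*-16 - -18*11)=342; twice the area = |1319| = 1319; area = 1319/2; answer 1319/2
Part II: B1 = 1319/2; threaded value p + q = 1321; d = 7556; 7556 = 2^2 * 1889; sigma = (1 + 2 + 4) * (1 + 1889) = 7 * 1890 = 13230; answer 13230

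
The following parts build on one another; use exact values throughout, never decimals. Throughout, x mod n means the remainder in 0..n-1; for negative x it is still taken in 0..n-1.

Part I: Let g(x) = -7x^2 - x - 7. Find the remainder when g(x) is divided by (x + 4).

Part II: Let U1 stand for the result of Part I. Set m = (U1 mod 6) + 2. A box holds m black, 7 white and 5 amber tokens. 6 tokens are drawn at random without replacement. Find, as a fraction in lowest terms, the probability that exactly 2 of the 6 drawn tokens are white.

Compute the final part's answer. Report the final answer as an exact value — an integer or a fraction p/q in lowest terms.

Part I: remainder = value at the root: -7*(-4)^2 - 1*(-4)^1 - 7 = (-112) + (4) + (-7) = -115; answer -115
Part II: U1 = -115; m = 7; total draws C(19,6) = 27132; favorable C(7,2)*C(12,4) = 10395; P = 495/1292; answer 495/1292

495/1292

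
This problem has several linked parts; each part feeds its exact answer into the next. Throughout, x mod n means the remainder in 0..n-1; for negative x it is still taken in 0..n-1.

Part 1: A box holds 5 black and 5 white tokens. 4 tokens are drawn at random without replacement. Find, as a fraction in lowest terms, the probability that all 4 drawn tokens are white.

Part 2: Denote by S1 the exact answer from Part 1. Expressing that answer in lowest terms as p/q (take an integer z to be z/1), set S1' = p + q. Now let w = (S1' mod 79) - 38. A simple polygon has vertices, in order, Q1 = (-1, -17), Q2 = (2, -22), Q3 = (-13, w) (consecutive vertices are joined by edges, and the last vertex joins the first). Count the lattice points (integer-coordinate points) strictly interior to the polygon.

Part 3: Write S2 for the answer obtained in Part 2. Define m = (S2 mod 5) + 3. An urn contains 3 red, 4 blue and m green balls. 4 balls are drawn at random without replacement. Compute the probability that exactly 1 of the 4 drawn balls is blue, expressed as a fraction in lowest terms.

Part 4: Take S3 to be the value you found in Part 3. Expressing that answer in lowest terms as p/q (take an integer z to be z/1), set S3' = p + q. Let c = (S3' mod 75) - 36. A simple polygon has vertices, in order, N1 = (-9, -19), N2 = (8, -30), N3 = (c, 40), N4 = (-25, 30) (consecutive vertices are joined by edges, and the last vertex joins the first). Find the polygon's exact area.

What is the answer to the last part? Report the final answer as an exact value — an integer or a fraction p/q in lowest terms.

Part 1: total draws C(10,4) = 210; favorable C(5,4) = 5; P = 1/42; answer 1/42
Part 2: S1 = 1/42; threaded value p + q = 43; w = 5; cross terms: (-1*-22 - 2*-17)=56, (2*5 - -13*-22)=-276, (-13*-17 - -1*5)=226; twice the area = |6| = 6; area = 3; boundary points = 1 + 3 + 2 = 6; strictly interior points = area - boundary/2 + 1 = 1; answer 1
Part 3: S2 = 1; m = 4; total draws C(11,4) = 330; favorable C(4,1)*C(7,3) = 140; P = 14/33; answer 14/33
Part 4: S3 = 14/33; threaded value p + q = 47; c = 11; cross terms: (-9*-30 - 8*-19)=422, (8*40 - 11*-30)=650, (11*30 - -25*40)=1330, (-25*-19 - -9*30)=745; twice the area = |3147| = 3147; area = 3147/2; answer 3147/2

3147/2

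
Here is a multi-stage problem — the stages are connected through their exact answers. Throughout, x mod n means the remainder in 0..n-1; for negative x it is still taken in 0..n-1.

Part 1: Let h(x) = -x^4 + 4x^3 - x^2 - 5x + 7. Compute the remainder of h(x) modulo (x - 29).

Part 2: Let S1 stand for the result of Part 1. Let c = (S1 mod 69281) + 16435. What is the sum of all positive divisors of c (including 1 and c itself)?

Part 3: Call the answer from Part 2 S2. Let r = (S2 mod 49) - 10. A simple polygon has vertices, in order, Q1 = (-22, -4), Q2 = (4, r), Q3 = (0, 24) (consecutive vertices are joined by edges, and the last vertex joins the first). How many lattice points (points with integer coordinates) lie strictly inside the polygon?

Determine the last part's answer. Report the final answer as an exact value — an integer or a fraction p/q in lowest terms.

Part 1: remainder = value at the root: -1*(29)^4 + 4*(29)^3 - 1*(29)^2 - 5*(29)^1 + 7 = (-707281) + (97556) + (-841) + (-145) + (7) = -610704; answer -610704
Part 2: S1 = -610704; c = 29260; 29260 = 2^2 * 5 * 7 * 11 * 19; sigma = (1 + 2 + 4) * (1 + 5) * (1 + 7) * (1 + 11) * (1 + 19) = 7 * 6 * 8 * 12 * 20 = 80640; answer 80640
Part 3: S2 = 80640; r = 25; cross terms: (-22*25 - 4*-4)=-534, (4*24 - 0*25)=96, (0*-4 - -22*24)=528; twice the area = |90| = 90; area = 45; boundary points = 1 + 1 + 2 = 4; strictly interior points = area - boundary/2 + 1 = 44; answer 44

44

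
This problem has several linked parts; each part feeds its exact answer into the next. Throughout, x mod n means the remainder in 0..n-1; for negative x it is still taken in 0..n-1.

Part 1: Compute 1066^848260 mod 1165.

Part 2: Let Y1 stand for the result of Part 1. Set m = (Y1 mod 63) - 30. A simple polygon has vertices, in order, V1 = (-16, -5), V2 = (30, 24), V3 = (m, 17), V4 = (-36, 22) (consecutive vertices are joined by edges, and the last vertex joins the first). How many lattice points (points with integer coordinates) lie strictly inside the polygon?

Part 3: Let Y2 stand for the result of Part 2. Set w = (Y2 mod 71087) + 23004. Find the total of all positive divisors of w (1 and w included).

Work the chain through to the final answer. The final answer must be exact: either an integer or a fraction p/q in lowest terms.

24012

Part 1: squarings mod 1165: 1066^1=1066, 1066^2=481, 1066^4=691, 1066^8=996, 1066^16=601, 1066^32=51, 1066^64=271, 1066^128=46, 1066^256=951, 1066^512=361, 1066^1024=1006, 1066^2048=816, 1066^4096=641, 1066^8192=801, 1066^16384=851, 1066^32768=736, 1066^65536=1136, 1066^131072=841, 1066^262144=126, 1066^524288=731; 1066^848260 = 1066^4 * 1066^128 * 1066^256 * 1066^4096 * 1066^8192 * 1066^16384 * 1066^32768 * 1066^262144 * 1066^524288 = 861 (mod 1165); answer 861
Part 2: Y1 = 861; m = 12; cross terms: (-16*24 - 30*-5)=-234, (30*17 - 12*24)=222, (12*22 - -36*17)=876, (-36*-5 - -16*22)=532; twice the area = |1396| = 1396; area = 698; boundary points = 1 + 1 + 1 + 1 = 4; strictly interior points = area - boundary/2 + 1 = 697; answer 697
Part 3: Y2 = 697; w = 23701; 23701 = 137 * 173; sigma = (1 + 137) * (1 + 173) = 138 * 174 = 24012; answer 24012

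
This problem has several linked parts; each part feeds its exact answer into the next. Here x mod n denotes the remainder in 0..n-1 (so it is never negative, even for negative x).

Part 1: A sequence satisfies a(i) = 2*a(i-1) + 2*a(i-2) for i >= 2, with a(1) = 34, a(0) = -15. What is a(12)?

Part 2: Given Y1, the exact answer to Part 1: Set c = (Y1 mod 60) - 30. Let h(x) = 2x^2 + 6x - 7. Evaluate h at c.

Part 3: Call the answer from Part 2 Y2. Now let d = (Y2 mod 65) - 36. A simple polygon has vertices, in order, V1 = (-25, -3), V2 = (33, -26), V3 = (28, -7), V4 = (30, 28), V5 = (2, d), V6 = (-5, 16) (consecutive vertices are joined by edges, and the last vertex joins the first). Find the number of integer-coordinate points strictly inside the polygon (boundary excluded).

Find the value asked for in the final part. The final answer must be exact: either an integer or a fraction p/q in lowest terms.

1611

Part 1: a(2) = 2*(34) + 2*(-15) = 38; iterating: a(2)=38, a(3)=144, a(4)=364, a(5)=1016, a(6)=2760, a(7)=7552, a(8)=20624, a(9)=56352, a(10)=153952, a(11)=420608, a(12)=1149120; answer 1149120
Part 2: Y1 = 1149120; c = -30; 2*(-30)^2 + 6*(-30)^1 - 7 = (1800) + (-180) + (-7) = 1613; answer 1613
Part 3: Y2 = 1613; d = 17; cross terms: (-25*-26 - 33*-3)=749, (33*-7 - 28*-26)=497, (28*28 - 30*-7)=994, (30*17 - 2*28)=454, (2*16 - -5*17)=117, (-5*-3 - -25*16)=415; twice the area = |3226| = 3226; area = 1613; boundary points = 1 + 1 + 1 + 1 + 1 + 1 = 6; strictly interior points = area - boundary/2 + 1 = 1611; answer 1611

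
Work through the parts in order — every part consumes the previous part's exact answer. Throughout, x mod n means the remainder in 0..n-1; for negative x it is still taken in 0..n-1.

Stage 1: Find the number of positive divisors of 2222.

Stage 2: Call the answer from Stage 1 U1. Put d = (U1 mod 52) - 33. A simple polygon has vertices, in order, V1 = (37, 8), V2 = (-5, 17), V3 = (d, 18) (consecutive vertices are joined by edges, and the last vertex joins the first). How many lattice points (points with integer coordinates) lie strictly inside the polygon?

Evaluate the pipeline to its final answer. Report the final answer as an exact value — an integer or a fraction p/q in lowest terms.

Stage 1: 2222 = 2 * 11 * 101; number of divisors = (1+1) * (1+1) * (1+1) = 8; answer 8
Stage 2: U1 = 8; d = -25; cross terms: (37*17 - -5*8)=669, (-5*18 - -25*17)=335, (-25*8 - 37*18)=-866; twice the area = |138| = 138; area = 69; boundary points = 3 + 1 + 2 = 6; strictly interior points = area - boundary/2 + 1 = 67; answer 67

67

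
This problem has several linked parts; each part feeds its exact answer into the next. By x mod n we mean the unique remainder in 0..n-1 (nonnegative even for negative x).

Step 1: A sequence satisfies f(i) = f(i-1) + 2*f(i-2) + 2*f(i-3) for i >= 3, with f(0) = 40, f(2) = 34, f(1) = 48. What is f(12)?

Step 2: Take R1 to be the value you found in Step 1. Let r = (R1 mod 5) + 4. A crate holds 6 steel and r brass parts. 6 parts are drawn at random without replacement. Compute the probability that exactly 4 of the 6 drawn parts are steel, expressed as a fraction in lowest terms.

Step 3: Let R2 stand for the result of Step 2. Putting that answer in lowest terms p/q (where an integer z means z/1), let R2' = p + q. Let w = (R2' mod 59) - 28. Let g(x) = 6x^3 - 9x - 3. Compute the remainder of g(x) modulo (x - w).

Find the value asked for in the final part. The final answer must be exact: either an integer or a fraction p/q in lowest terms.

Step 1: f(3) = 1*(34) + 2*(48) + 2*(40) = 210; iterating: f(3)=210, f(4)=374, f(5)=862, f(6)=2030, f(7)=4502, f(8)=10286, f(9)=23350, f(10)=52926, f(11)=120198, f(12)=272750; answer 272750
Step 2: R1 = 272750; r = 4; total draws C(10,6) = 210; favorable C(6,4)*C(4,2) = 90; P = 3/7; answer 3/7
Step 3: R2 = 3/7; threaded value p + q = 10; w = -18; remainder = value at the root: 6*(-18)^3 - 9*(-18)^1 - 3 = (-34992) + (162) + (-3) = -34833; answer -34833

-34833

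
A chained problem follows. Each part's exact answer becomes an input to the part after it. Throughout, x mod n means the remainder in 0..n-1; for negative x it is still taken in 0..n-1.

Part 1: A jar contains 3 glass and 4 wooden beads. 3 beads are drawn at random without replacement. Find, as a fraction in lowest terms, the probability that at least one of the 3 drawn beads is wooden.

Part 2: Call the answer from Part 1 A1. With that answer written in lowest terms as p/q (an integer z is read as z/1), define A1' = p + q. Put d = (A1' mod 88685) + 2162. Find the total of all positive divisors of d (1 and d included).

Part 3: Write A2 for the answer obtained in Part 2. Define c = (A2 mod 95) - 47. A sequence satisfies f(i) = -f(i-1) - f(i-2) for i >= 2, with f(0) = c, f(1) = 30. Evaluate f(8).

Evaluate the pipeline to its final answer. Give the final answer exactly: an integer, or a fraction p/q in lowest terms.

-55

Part 1: total draws C(7,3) = 35; complement C(3,3) = 1; favorable 35 - 1 = 34; P = 34/35; answer 34/35
Part 2: A1 = 34/35; threaded value p + q = 69; d = 2231; 2231 = 23 * 97; sigma = (1 + 23) * (1 + 97) = 24 * 98 = 2352; answer 2352
Part 3: A2 = 2352; c = 25; f(2) = -1*(30) - 1*(25) = -55; iterating: f(2)=-55, f(3)=25, f(4)=30, f(5)=-55, f(6)=25, f(7)=30, f(8)=-55; answer -55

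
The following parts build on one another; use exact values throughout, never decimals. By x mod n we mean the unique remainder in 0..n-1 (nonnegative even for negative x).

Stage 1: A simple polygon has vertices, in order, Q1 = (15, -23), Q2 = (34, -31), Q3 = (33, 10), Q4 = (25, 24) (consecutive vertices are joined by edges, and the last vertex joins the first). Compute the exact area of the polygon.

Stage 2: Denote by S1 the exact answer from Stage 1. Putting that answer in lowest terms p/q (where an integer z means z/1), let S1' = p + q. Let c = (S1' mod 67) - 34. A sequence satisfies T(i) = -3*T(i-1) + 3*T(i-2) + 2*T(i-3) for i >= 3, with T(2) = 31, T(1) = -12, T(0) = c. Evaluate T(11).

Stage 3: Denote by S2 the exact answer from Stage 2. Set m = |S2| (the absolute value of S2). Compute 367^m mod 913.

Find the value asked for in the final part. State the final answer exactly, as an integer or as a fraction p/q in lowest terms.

346

Stage 1: cross terms: (15*-31 - 34*-23)=317, (34*10 - 33*-31)=1363, (33*24 - 25*10)=542, (25*-23 - 15*24)=-935; twice the area = |1287| = 1287; area = 1287/2; answer 1287/2
Stage 2: S1 = 1287/2; threaded value p + q = 1289; c = -18; T(3) = -3*(31) + 3*(-12) + 2*(-18) = -165; iterating: T(3)=-165, T(4)=564, T(5)=-2125, T(6)=7737, T(7)=-28458, T(8)=104335, T(9)=-382905, T(10)=1404804, T(11)=-5154457; answer -5154457
Stage 3: S2 = -5154457; m = 5154457; squarings mod 913: 367^1=367, 367^2=478, 367^4=234, 367^8=889, 367^16=576, 367^32=357, 367^64=542, 367^128=691, 367^256=895, 367^512=324, 367^1024=894, 367^2048=361, 367^4096=675, 367^8192=38, 367^16384=531, 367^32768=757, 367^65536=598, 367^131072=621, 367^262144=355, 367^524288=31, 367^1048576=48, 367^2097152=478, 367^4194304=234; 367^5154457 = 367^1 * 367^8 * 367^16 * 367^128 * 367^512 * 367^1024 * 367^8192 * 367^32768 * 367^131072 * 367^262144 * 367^524288 * 367^4194304 = 346 (mod 913); answer 346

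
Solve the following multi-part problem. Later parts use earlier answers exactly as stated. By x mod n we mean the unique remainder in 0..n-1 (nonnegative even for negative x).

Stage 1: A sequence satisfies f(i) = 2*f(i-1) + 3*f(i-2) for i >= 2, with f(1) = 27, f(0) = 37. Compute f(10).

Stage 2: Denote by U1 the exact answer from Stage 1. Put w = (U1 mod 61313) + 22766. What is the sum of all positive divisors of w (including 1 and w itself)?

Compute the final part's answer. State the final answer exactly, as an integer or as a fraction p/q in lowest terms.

Stage 1: f(2) = 2*(27) + 3*(37) = 165; iterating: f(2)=165, f(3)=411, f(4)=1317, f(5)=3867, f(6)=11685, f(7)=34971, f(8)=104997, f(9)=314907, f(10)=944805; answer 944805
Stage 2: U1 = 944805; w = 47876; 47876 = 2^2 * 11969; sigma = (1 + 2 + 4) * (1 + 11969) = 7 * 11970 = 83790; answer 83790

83790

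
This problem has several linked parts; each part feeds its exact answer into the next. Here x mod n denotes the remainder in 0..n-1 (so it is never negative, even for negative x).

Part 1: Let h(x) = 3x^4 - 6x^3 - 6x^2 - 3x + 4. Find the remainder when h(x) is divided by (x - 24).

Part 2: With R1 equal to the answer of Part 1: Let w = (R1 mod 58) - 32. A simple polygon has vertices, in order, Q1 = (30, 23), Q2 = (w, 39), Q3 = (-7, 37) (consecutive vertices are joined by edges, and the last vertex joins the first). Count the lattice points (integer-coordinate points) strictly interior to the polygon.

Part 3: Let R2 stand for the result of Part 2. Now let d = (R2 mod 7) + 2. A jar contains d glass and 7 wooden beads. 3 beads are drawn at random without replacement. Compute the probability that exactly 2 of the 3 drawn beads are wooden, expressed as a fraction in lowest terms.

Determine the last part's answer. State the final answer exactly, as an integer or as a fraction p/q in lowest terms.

Part 1: remainder = value at the root: 3*(24)^4 - 6*(24)^3 - 6*(24)^2 - 3*(24)^1 + 4 = (995328) + (-82944) + (-3456) + (-72) + (4) = 908860; answer 908860
Part 2: R1 = 908860; w = -32; cross terms: (30*39 - -32*23)=1906, (-32*37 - -7*39)=-911, (-7*23 - 30*37)=-1271; twice the area = |-276| = 276; area = 138; boundary points = 2 + 1 + 1 = 4; strictly interior points = area - boundary/2 + 1 = 137; answer 137
Part 3: R2 = 137; d = 6; total draws C(13,3) = 286; favorable C(7,2)*C(6,1) = 126; P = 63/143; answer 63/143

63/143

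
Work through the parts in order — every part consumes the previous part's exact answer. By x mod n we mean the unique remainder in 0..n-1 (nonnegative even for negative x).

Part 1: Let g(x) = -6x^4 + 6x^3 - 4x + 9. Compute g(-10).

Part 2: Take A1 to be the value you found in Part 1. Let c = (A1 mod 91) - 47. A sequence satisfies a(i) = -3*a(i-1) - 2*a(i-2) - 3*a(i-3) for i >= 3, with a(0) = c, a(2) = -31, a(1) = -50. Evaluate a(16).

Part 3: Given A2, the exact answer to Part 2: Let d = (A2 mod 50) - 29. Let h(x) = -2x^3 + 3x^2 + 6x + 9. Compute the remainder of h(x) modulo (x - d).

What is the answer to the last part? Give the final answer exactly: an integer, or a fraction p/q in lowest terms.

-1631

Part 1: -6*(-10)^4 + 6*(-10)^3 - 4*(-10)^1 + 9 = (-60000) + (-6000) + (40) + (9) = -65951; answer -65951
Part 2: A1 = -65951; c = -23; a(3) = -3*(-31) - 2*(-50) - 3*(-23) = 262; iterating: a(3)=262, a(4)=-574, a(5)=1291, a(6)=-3511, a(7)=9673, a(8)=-25870, a(9)=68797, a(10)=-183670, a(11)=491026, a(12)=-1312129, a(13)=3505345, a(14)=-9364855, a(15)=25020262, a(16)=-66847111; answer -66847111
Part 3: A2 = -66847111; d = 10; remainder = value at the root: -2*(10)^3 + 3*(10)^2 + 6*(10)^1 + 9 = (-2000) + (300) + (60) + (9) = -1631; answer -1631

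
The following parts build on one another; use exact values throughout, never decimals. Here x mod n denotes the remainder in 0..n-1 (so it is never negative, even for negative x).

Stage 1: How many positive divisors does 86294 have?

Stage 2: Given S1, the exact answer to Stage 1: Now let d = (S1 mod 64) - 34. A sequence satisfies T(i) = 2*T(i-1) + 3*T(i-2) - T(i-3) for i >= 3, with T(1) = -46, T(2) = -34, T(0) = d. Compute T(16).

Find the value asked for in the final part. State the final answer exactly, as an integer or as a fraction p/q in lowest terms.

Stage 1: 86294 = 2 * 13 * 3319; number of divisors = (1+1) * (1+1) * (1+1) = 8; answer 8
Stage 2: S1 = 8; d = -26; T(3) = 2*(-34) + 3*(-46) - 1*(-26) = -180; iterating: T(3)=-180, T(4)=-416, T(5)=-1338, T(6)=-3744, T(7)=-11086, T(8)=-32066, T(9)=-93646, T(10)=-272404, T(11)=-793680, T(12)=-2310926, T(13)=-6730488, T(14)=-19600074, T(15)=-57080686, T(16)=-166231106; answer -166231106

-166231106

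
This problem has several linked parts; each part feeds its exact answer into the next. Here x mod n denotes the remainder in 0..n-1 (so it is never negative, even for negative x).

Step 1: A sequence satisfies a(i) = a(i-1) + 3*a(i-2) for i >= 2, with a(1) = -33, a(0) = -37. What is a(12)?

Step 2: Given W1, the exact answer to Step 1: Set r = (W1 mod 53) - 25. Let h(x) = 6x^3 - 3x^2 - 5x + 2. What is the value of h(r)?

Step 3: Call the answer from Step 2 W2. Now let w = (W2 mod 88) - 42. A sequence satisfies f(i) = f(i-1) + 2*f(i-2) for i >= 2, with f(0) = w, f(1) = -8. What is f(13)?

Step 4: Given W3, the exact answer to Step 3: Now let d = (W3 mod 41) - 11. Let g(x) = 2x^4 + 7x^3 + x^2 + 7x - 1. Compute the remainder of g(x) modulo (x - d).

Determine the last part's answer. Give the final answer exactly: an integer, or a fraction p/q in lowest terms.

891424

Step 1: a(2) = 1*(-33) + 3*(-37) = -144; iterating: a(2)=-144, a(3)=-243, a(4)=-675, a(5)=-1404, a(6)=-3429, a(7)=-7641, a(8)=-17928, a(9)=-40851, a(10)=-94635, a(11)=-217188, a(12)=-501093; answer -501093
Step 2: W1 = -501093; r = -3; 6*(-3)^3 - 3*(-3)^2 - 5*(-3)^1 + 2 = (-162) + (-27) + (15) + (2) = -172; answer -172
Step 3: W2 = -172; w = -38; f(2) = 1*(-8) + 2*(-38) = -84; iterating: f(2)=-84, f(3)=-100, f(4)=-268, f(5)=-468, f(6)=-1004, f(7)=-1940, f(8)=-3948, f(9)=-7828, f(10)=-15724, f(11)=-31380, f(12)=-62828, f(13)=-125588; answer -125588
Step 4: W3 = -125588; d = 25; remainder = value at the root: 2*(25)^4 + 7*(25)^3 + 1*(25)^2 + 7*(25)^1 - 1 = (781250) + (109375) + (625) + (175) + (-1) = 891424; answer 891424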